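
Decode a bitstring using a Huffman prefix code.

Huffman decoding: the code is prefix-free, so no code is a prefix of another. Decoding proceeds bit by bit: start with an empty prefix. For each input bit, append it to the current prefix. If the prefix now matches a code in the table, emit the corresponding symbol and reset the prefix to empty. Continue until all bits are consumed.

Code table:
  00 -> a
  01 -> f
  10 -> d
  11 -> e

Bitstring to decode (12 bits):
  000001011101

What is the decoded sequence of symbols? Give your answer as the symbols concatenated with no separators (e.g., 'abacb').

Bit 0: prefix='0' (no match yet)
Bit 1: prefix='00' -> emit 'a', reset
Bit 2: prefix='0' (no match yet)
Bit 3: prefix='00' -> emit 'a', reset
Bit 4: prefix='0' (no match yet)
Bit 5: prefix='01' -> emit 'f', reset
Bit 6: prefix='0' (no match yet)
Bit 7: prefix='01' -> emit 'f', reset
Bit 8: prefix='1' (no match yet)
Bit 9: prefix='11' -> emit 'e', reset
Bit 10: prefix='0' (no match yet)
Bit 11: prefix='01' -> emit 'f', reset

Answer: aaffef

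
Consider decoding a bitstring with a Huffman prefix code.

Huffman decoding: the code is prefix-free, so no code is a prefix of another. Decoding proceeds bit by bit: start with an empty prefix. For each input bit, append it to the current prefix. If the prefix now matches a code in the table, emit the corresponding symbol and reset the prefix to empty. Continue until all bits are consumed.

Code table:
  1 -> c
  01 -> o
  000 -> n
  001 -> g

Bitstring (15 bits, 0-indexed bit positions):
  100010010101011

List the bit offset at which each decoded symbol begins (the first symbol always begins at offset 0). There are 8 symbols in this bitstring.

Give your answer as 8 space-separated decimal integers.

Answer: 0 1 4 5 8 10 12 14

Derivation:
Bit 0: prefix='1' -> emit 'c', reset
Bit 1: prefix='0' (no match yet)
Bit 2: prefix='00' (no match yet)
Bit 3: prefix='000' -> emit 'n', reset
Bit 4: prefix='1' -> emit 'c', reset
Bit 5: prefix='0' (no match yet)
Bit 6: prefix='00' (no match yet)
Bit 7: prefix='001' -> emit 'g', reset
Bit 8: prefix='0' (no match yet)
Bit 9: prefix='01' -> emit 'o', reset
Bit 10: prefix='0' (no match yet)
Bit 11: prefix='01' -> emit 'o', reset
Bit 12: prefix='0' (no match yet)
Bit 13: prefix='01' -> emit 'o', reset
Bit 14: prefix='1' -> emit 'c', reset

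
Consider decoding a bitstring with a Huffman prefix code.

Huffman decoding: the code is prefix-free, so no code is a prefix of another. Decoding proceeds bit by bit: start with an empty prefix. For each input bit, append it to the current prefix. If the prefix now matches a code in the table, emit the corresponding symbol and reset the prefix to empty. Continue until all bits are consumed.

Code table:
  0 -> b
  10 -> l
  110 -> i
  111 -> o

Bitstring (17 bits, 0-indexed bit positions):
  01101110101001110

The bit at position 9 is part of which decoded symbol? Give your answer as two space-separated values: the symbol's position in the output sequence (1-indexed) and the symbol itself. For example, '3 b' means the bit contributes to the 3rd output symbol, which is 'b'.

Bit 0: prefix='0' -> emit 'b', reset
Bit 1: prefix='1' (no match yet)
Bit 2: prefix='11' (no match yet)
Bit 3: prefix='110' -> emit 'i', reset
Bit 4: prefix='1' (no match yet)
Bit 5: prefix='11' (no match yet)
Bit 6: prefix='111' -> emit 'o', reset
Bit 7: prefix='0' -> emit 'b', reset
Bit 8: prefix='1' (no match yet)
Bit 9: prefix='10' -> emit 'l', reset
Bit 10: prefix='1' (no match yet)
Bit 11: prefix='10' -> emit 'l', reset
Bit 12: prefix='0' -> emit 'b', reset
Bit 13: prefix='1' (no match yet)

Answer: 5 l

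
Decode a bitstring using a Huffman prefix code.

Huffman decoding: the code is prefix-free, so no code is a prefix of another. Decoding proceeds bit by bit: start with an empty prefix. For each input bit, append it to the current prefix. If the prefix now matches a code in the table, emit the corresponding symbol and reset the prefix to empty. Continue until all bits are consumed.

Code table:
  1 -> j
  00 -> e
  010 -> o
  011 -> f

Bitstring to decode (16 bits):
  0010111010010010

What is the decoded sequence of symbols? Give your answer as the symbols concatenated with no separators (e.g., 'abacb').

Answer: ejfjooo

Derivation:
Bit 0: prefix='0' (no match yet)
Bit 1: prefix='00' -> emit 'e', reset
Bit 2: prefix='1' -> emit 'j', reset
Bit 3: prefix='0' (no match yet)
Bit 4: prefix='01' (no match yet)
Bit 5: prefix='011' -> emit 'f', reset
Bit 6: prefix='1' -> emit 'j', reset
Bit 7: prefix='0' (no match yet)
Bit 8: prefix='01' (no match yet)
Bit 9: prefix='010' -> emit 'o', reset
Bit 10: prefix='0' (no match yet)
Bit 11: prefix='01' (no match yet)
Bit 12: prefix='010' -> emit 'o', reset
Bit 13: prefix='0' (no match yet)
Bit 14: prefix='01' (no match yet)
Bit 15: prefix='010' -> emit 'o', reset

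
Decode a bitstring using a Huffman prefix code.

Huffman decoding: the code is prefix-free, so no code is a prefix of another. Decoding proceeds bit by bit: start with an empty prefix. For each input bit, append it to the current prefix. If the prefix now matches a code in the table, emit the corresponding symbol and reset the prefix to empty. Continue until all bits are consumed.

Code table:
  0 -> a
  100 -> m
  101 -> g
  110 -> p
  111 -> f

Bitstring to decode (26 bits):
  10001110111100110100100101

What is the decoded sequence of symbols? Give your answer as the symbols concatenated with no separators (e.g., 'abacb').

Answer: mafafmpmmg

Derivation:
Bit 0: prefix='1' (no match yet)
Bit 1: prefix='10' (no match yet)
Bit 2: prefix='100' -> emit 'm', reset
Bit 3: prefix='0' -> emit 'a', reset
Bit 4: prefix='1' (no match yet)
Bit 5: prefix='11' (no match yet)
Bit 6: prefix='111' -> emit 'f', reset
Bit 7: prefix='0' -> emit 'a', reset
Bit 8: prefix='1' (no match yet)
Bit 9: prefix='11' (no match yet)
Bit 10: prefix='111' -> emit 'f', reset
Bit 11: prefix='1' (no match yet)
Bit 12: prefix='10' (no match yet)
Bit 13: prefix='100' -> emit 'm', reset
Bit 14: prefix='1' (no match yet)
Bit 15: prefix='11' (no match yet)
Bit 16: prefix='110' -> emit 'p', reset
Bit 17: prefix='1' (no match yet)
Bit 18: prefix='10' (no match yet)
Bit 19: prefix='100' -> emit 'm', reset
Bit 20: prefix='1' (no match yet)
Bit 21: prefix='10' (no match yet)
Bit 22: prefix='100' -> emit 'm', reset
Bit 23: prefix='1' (no match yet)
Bit 24: prefix='10' (no match yet)
Bit 25: prefix='101' -> emit 'g', reset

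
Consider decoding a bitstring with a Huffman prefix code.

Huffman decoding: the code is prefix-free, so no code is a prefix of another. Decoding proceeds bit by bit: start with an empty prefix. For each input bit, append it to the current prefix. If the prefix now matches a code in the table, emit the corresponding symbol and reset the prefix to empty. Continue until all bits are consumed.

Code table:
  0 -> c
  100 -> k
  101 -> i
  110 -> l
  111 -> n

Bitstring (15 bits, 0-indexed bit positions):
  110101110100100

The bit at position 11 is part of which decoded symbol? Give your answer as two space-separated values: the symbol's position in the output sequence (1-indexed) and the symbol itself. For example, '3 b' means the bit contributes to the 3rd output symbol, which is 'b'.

Answer: 4 k

Derivation:
Bit 0: prefix='1' (no match yet)
Bit 1: prefix='11' (no match yet)
Bit 2: prefix='110' -> emit 'l', reset
Bit 3: prefix='1' (no match yet)
Bit 4: prefix='10' (no match yet)
Bit 5: prefix='101' -> emit 'i', reset
Bit 6: prefix='1' (no match yet)
Bit 7: prefix='11' (no match yet)
Bit 8: prefix='110' -> emit 'l', reset
Bit 9: prefix='1' (no match yet)
Bit 10: prefix='10' (no match yet)
Bit 11: prefix='100' -> emit 'k', reset
Bit 12: prefix='1' (no match yet)
Bit 13: prefix='10' (no match yet)
Bit 14: prefix='100' -> emit 'k', reset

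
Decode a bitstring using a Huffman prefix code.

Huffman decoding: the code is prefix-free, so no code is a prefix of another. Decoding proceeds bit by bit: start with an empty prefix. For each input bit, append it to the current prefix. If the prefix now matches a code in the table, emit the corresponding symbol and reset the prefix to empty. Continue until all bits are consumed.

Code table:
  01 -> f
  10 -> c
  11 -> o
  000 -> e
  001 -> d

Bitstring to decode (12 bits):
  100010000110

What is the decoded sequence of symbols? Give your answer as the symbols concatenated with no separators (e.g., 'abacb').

Answer: cdefc

Derivation:
Bit 0: prefix='1' (no match yet)
Bit 1: prefix='10' -> emit 'c', reset
Bit 2: prefix='0' (no match yet)
Bit 3: prefix='00' (no match yet)
Bit 4: prefix='001' -> emit 'd', reset
Bit 5: prefix='0' (no match yet)
Bit 6: prefix='00' (no match yet)
Bit 7: prefix='000' -> emit 'e', reset
Bit 8: prefix='0' (no match yet)
Bit 9: prefix='01' -> emit 'f', reset
Bit 10: prefix='1' (no match yet)
Bit 11: prefix='10' -> emit 'c', reset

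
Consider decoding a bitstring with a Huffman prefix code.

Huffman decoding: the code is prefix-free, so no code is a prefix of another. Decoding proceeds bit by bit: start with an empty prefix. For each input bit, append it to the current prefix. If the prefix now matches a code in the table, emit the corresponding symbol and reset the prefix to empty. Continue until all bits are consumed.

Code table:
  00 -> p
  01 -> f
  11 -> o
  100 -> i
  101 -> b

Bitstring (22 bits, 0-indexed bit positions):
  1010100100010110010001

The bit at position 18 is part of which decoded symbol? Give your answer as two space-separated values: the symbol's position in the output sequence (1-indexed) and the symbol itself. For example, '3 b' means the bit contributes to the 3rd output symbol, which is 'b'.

Bit 0: prefix='1' (no match yet)
Bit 1: prefix='10' (no match yet)
Bit 2: prefix='101' -> emit 'b', reset
Bit 3: prefix='0' (no match yet)
Bit 4: prefix='01' -> emit 'f', reset
Bit 5: prefix='0' (no match yet)
Bit 6: prefix='00' -> emit 'p', reset
Bit 7: prefix='1' (no match yet)
Bit 8: prefix='10' (no match yet)
Bit 9: prefix='100' -> emit 'i', reset
Bit 10: prefix='0' (no match yet)
Bit 11: prefix='01' -> emit 'f', reset
Bit 12: prefix='0' (no match yet)
Bit 13: prefix='01' -> emit 'f', reset
Bit 14: prefix='1' (no match yet)
Bit 15: prefix='10' (no match yet)
Bit 16: prefix='100' -> emit 'i', reset
Bit 17: prefix='1' (no match yet)
Bit 18: prefix='10' (no match yet)
Bit 19: prefix='100' -> emit 'i', reset
Bit 20: prefix='0' (no match yet)
Bit 21: prefix='01' -> emit 'f', reset

Answer: 8 i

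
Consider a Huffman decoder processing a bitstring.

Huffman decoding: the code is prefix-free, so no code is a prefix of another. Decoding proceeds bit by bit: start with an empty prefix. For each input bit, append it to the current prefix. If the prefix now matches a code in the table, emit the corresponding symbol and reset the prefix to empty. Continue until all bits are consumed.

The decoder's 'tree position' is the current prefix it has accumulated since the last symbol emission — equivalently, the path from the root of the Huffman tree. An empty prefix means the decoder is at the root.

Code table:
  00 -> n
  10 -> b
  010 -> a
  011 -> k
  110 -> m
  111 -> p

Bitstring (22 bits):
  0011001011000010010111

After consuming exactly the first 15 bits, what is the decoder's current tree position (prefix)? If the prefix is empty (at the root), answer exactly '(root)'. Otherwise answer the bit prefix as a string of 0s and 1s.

Bit 0: prefix='0' (no match yet)
Bit 1: prefix='00' -> emit 'n', reset
Bit 2: prefix='1' (no match yet)
Bit 3: prefix='11' (no match yet)
Bit 4: prefix='110' -> emit 'm', reset
Bit 5: prefix='0' (no match yet)
Bit 6: prefix='01' (no match yet)
Bit 7: prefix='010' -> emit 'a', reset
Bit 8: prefix='1' (no match yet)
Bit 9: prefix='11' (no match yet)
Bit 10: prefix='110' -> emit 'm', reset
Bit 11: prefix='0' (no match yet)
Bit 12: prefix='00' -> emit 'n', reset
Bit 13: prefix='0' (no match yet)
Bit 14: prefix='01' (no match yet)

Answer: 01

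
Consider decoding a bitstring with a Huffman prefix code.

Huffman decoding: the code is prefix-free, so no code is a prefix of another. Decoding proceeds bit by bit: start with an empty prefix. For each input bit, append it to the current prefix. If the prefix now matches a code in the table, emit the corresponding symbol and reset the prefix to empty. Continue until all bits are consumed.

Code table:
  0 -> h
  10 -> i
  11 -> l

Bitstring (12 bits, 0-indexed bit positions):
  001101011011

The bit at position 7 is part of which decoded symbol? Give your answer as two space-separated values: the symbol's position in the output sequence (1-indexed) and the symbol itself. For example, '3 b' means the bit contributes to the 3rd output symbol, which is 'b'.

Answer: 6 l

Derivation:
Bit 0: prefix='0' -> emit 'h', reset
Bit 1: prefix='0' -> emit 'h', reset
Bit 2: prefix='1' (no match yet)
Bit 3: prefix='11' -> emit 'l', reset
Bit 4: prefix='0' -> emit 'h', reset
Bit 5: prefix='1' (no match yet)
Bit 6: prefix='10' -> emit 'i', reset
Bit 7: prefix='1' (no match yet)
Bit 8: prefix='11' -> emit 'l', reset
Bit 9: prefix='0' -> emit 'h', reset
Bit 10: prefix='1' (no match yet)
Bit 11: prefix='11' -> emit 'l', reset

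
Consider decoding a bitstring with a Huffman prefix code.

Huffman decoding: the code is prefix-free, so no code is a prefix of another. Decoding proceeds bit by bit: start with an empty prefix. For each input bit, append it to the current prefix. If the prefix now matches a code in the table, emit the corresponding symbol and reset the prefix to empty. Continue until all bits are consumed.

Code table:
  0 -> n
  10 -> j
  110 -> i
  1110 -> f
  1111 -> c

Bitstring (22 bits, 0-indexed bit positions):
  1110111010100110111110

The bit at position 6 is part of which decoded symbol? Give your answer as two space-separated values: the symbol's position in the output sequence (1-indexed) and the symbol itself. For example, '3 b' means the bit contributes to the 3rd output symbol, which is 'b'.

Answer: 2 f

Derivation:
Bit 0: prefix='1' (no match yet)
Bit 1: prefix='11' (no match yet)
Bit 2: prefix='111' (no match yet)
Bit 3: prefix='1110' -> emit 'f', reset
Bit 4: prefix='1' (no match yet)
Bit 5: prefix='11' (no match yet)
Bit 6: prefix='111' (no match yet)
Bit 7: prefix='1110' -> emit 'f', reset
Bit 8: prefix='1' (no match yet)
Bit 9: prefix='10' -> emit 'j', reset
Bit 10: prefix='1' (no match yet)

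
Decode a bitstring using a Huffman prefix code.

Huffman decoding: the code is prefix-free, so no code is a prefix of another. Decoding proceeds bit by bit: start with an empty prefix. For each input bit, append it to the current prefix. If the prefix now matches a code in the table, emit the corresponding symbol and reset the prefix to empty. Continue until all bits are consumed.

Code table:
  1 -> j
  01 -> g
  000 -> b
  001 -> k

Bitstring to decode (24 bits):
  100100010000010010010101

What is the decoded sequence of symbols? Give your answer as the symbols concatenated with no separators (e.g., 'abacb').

Answer: jkbjbkkkgg

Derivation:
Bit 0: prefix='1' -> emit 'j', reset
Bit 1: prefix='0' (no match yet)
Bit 2: prefix='00' (no match yet)
Bit 3: prefix='001' -> emit 'k', reset
Bit 4: prefix='0' (no match yet)
Bit 5: prefix='00' (no match yet)
Bit 6: prefix='000' -> emit 'b', reset
Bit 7: prefix='1' -> emit 'j', reset
Bit 8: prefix='0' (no match yet)
Bit 9: prefix='00' (no match yet)
Bit 10: prefix='000' -> emit 'b', reset
Bit 11: prefix='0' (no match yet)
Bit 12: prefix='00' (no match yet)
Bit 13: prefix='001' -> emit 'k', reset
Bit 14: prefix='0' (no match yet)
Bit 15: prefix='00' (no match yet)
Bit 16: prefix='001' -> emit 'k', reset
Bit 17: prefix='0' (no match yet)
Bit 18: prefix='00' (no match yet)
Bit 19: prefix='001' -> emit 'k', reset
Bit 20: prefix='0' (no match yet)
Bit 21: prefix='01' -> emit 'g', reset
Bit 22: prefix='0' (no match yet)
Bit 23: prefix='01' -> emit 'g', reset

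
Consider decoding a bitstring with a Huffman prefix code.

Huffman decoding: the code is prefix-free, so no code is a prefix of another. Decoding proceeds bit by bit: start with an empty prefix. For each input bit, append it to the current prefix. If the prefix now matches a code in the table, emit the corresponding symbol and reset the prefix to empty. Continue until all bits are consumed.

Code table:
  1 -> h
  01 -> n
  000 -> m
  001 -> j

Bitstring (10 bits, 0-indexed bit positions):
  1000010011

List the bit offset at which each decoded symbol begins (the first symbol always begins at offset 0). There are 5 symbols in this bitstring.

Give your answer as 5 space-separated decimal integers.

Bit 0: prefix='1' -> emit 'h', reset
Bit 1: prefix='0' (no match yet)
Bit 2: prefix='00' (no match yet)
Bit 3: prefix='000' -> emit 'm', reset
Bit 4: prefix='0' (no match yet)
Bit 5: prefix='01' -> emit 'n', reset
Bit 6: prefix='0' (no match yet)
Bit 7: prefix='00' (no match yet)
Bit 8: prefix='001' -> emit 'j', reset
Bit 9: prefix='1' -> emit 'h', reset

Answer: 0 1 4 6 9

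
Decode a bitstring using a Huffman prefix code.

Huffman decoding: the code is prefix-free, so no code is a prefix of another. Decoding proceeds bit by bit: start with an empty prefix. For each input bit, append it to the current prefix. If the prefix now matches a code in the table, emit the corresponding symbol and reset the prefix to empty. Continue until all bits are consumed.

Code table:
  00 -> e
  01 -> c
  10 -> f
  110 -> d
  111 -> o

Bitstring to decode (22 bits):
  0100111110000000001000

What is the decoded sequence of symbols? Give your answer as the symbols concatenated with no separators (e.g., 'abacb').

Bit 0: prefix='0' (no match yet)
Bit 1: prefix='01' -> emit 'c', reset
Bit 2: prefix='0' (no match yet)
Bit 3: prefix='00' -> emit 'e', reset
Bit 4: prefix='1' (no match yet)
Bit 5: prefix='11' (no match yet)
Bit 6: prefix='111' -> emit 'o', reset
Bit 7: prefix='1' (no match yet)
Bit 8: prefix='11' (no match yet)
Bit 9: prefix='110' -> emit 'd', reset
Bit 10: prefix='0' (no match yet)
Bit 11: prefix='00' -> emit 'e', reset
Bit 12: prefix='0' (no match yet)
Bit 13: prefix='00' -> emit 'e', reset
Bit 14: prefix='0' (no match yet)
Bit 15: prefix='00' -> emit 'e', reset
Bit 16: prefix='0' (no match yet)
Bit 17: prefix='00' -> emit 'e', reset
Bit 18: prefix='1' (no match yet)
Bit 19: prefix='10' -> emit 'f', reset
Bit 20: prefix='0' (no match yet)
Bit 21: prefix='00' -> emit 'e', reset

Answer: ceodeeeefe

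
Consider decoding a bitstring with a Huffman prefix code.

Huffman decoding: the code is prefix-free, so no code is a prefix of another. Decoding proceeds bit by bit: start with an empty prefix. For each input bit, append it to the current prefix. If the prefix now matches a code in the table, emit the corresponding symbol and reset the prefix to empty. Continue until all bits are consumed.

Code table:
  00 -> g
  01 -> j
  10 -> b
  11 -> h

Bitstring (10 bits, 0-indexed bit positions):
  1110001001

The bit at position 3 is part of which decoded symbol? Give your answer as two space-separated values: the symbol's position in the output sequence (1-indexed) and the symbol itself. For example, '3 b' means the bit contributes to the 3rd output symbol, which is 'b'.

Answer: 2 b

Derivation:
Bit 0: prefix='1' (no match yet)
Bit 1: prefix='11' -> emit 'h', reset
Bit 2: prefix='1' (no match yet)
Bit 3: prefix='10' -> emit 'b', reset
Bit 4: prefix='0' (no match yet)
Bit 5: prefix='00' -> emit 'g', reset
Bit 6: prefix='1' (no match yet)
Bit 7: prefix='10' -> emit 'b', reset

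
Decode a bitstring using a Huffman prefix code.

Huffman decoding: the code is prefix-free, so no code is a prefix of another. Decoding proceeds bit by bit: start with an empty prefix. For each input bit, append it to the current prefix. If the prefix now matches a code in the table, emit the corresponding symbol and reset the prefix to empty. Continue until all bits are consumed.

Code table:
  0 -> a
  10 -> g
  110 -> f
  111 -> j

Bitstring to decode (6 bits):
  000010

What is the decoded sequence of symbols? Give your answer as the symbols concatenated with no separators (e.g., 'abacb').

Bit 0: prefix='0' -> emit 'a', reset
Bit 1: prefix='0' -> emit 'a', reset
Bit 2: prefix='0' -> emit 'a', reset
Bit 3: prefix='0' -> emit 'a', reset
Bit 4: prefix='1' (no match yet)
Bit 5: prefix='10' -> emit 'g', reset

Answer: aaaag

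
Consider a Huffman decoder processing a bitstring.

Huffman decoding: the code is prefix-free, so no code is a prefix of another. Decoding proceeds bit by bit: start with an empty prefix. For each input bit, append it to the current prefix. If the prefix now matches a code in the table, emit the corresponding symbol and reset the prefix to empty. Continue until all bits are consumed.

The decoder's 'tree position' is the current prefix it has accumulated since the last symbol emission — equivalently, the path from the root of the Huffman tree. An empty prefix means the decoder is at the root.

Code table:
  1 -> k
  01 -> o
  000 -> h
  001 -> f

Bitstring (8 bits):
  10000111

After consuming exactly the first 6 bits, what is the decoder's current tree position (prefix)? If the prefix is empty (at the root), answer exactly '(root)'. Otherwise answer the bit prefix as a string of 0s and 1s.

Bit 0: prefix='1' -> emit 'k', reset
Bit 1: prefix='0' (no match yet)
Bit 2: prefix='00' (no match yet)
Bit 3: prefix='000' -> emit 'h', reset
Bit 4: prefix='0' (no match yet)
Bit 5: prefix='01' -> emit 'o', reset

Answer: (root)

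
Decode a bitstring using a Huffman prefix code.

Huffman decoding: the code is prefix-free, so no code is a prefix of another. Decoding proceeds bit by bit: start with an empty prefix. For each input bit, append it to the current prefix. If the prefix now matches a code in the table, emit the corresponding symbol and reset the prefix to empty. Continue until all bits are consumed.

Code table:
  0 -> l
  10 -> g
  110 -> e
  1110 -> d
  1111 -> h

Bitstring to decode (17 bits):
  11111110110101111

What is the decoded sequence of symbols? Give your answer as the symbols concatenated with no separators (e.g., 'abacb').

Bit 0: prefix='1' (no match yet)
Bit 1: prefix='11' (no match yet)
Bit 2: prefix='111' (no match yet)
Bit 3: prefix='1111' -> emit 'h', reset
Bit 4: prefix='1' (no match yet)
Bit 5: prefix='11' (no match yet)
Bit 6: prefix='111' (no match yet)
Bit 7: prefix='1110' -> emit 'd', reset
Bit 8: prefix='1' (no match yet)
Bit 9: prefix='11' (no match yet)
Bit 10: prefix='110' -> emit 'e', reset
Bit 11: prefix='1' (no match yet)
Bit 12: prefix='10' -> emit 'g', reset
Bit 13: prefix='1' (no match yet)
Bit 14: prefix='11' (no match yet)
Bit 15: prefix='111' (no match yet)
Bit 16: prefix='1111' -> emit 'h', reset

Answer: hdegh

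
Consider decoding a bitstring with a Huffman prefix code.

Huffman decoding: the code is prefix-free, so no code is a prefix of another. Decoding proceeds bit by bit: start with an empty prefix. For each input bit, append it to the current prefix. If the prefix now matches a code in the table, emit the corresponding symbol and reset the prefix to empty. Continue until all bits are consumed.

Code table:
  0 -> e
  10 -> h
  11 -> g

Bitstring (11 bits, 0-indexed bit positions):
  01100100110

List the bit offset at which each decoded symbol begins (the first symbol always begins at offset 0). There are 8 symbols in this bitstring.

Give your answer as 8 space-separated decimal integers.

Answer: 0 1 3 4 5 7 8 10

Derivation:
Bit 0: prefix='0' -> emit 'e', reset
Bit 1: prefix='1' (no match yet)
Bit 2: prefix='11' -> emit 'g', reset
Bit 3: prefix='0' -> emit 'e', reset
Bit 4: prefix='0' -> emit 'e', reset
Bit 5: prefix='1' (no match yet)
Bit 6: prefix='10' -> emit 'h', reset
Bit 7: prefix='0' -> emit 'e', reset
Bit 8: prefix='1' (no match yet)
Bit 9: prefix='11' -> emit 'g', reset
Bit 10: prefix='0' -> emit 'e', reset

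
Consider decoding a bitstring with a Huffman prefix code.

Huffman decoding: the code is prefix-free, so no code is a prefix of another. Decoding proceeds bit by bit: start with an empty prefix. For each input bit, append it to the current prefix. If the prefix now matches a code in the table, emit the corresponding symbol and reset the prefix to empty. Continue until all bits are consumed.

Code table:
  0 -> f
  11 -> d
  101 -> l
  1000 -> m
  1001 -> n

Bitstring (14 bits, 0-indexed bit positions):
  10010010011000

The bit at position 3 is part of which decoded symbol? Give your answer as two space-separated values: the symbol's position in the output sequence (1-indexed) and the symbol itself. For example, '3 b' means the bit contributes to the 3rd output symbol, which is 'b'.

Bit 0: prefix='1' (no match yet)
Bit 1: prefix='10' (no match yet)
Bit 2: prefix='100' (no match yet)
Bit 3: prefix='1001' -> emit 'n', reset
Bit 4: prefix='0' -> emit 'f', reset
Bit 5: prefix='0' -> emit 'f', reset
Bit 6: prefix='1' (no match yet)
Bit 7: prefix='10' (no match yet)

Answer: 1 n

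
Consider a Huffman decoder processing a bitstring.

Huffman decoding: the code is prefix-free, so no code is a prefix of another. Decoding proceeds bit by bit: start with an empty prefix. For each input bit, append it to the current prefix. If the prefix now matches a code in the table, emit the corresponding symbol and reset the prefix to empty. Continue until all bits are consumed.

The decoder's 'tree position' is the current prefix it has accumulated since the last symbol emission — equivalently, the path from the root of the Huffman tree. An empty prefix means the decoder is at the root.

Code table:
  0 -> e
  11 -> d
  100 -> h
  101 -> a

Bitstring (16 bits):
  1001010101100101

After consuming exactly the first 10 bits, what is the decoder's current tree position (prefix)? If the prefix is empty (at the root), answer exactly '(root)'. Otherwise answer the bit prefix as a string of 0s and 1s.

Bit 0: prefix='1' (no match yet)
Bit 1: prefix='10' (no match yet)
Bit 2: prefix='100' -> emit 'h', reset
Bit 3: prefix='1' (no match yet)
Bit 4: prefix='10' (no match yet)
Bit 5: prefix='101' -> emit 'a', reset
Bit 6: prefix='0' -> emit 'e', reset
Bit 7: prefix='1' (no match yet)
Bit 8: prefix='10' (no match yet)
Bit 9: prefix='101' -> emit 'a', reset

Answer: (root)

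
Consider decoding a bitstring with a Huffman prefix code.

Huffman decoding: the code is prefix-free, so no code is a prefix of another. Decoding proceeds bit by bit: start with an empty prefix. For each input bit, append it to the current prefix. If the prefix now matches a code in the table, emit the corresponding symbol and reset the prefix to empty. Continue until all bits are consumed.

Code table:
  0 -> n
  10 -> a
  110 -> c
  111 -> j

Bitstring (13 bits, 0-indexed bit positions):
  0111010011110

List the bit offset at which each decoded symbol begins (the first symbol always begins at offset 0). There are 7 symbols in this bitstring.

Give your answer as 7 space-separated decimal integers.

Bit 0: prefix='0' -> emit 'n', reset
Bit 1: prefix='1' (no match yet)
Bit 2: prefix='11' (no match yet)
Bit 3: prefix='111' -> emit 'j', reset
Bit 4: prefix='0' -> emit 'n', reset
Bit 5: prefix='1' (no match yet)
Bit 6: prefix='10' -> emit 'a', reset
Bit 7: prefix='0' -> emit 'n', reset
Bit 8: prefix='1' (no match yet)
Bit 9: prefix='11' (no match yet)
Bit 10: prefix='111' -> emit 'j', reset
Bit 11: prefix='1' (no match yet)
Bit 12: prefix='10' -> emit 'a', reset

Answer: 0 1 4 5 7 8 11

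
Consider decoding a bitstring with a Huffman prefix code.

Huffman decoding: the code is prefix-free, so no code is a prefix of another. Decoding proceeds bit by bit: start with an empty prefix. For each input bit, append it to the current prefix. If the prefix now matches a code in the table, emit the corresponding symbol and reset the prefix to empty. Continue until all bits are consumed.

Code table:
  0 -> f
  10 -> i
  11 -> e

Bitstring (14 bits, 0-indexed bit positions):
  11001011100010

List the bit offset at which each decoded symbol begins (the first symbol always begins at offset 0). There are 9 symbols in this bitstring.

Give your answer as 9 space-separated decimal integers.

Bit 0: prefix='1' (no match yet)
Bit 1: prefix='11' -> emit 'e', reset
Bit 2: prefix='0' -> emit 'f', reset
Bit 3: prefix='0' -> emit 'f', reset
Bit 4: prefix='1' (no match yet)
Bit 5: prefix='10' -> emit 'i', reset
Bit 6: prefix='1' (no match yet)
Bit 7: prefix='11' -> emit 'e', reset
Bit 8: prefix='1' (no match yet)
Bit 9: prefix='10' -> emit 'i', reset
Bit 10: prefix='0' -> emit 'f', reset
Bit 11: prefix='0' -> emit 'f', reset
Bit 12: prefix='1' (no match yet)
Bit 13: prefix='10' -> emit 'i', reset

Answer: 0 2 3 4 6 8 10 11 12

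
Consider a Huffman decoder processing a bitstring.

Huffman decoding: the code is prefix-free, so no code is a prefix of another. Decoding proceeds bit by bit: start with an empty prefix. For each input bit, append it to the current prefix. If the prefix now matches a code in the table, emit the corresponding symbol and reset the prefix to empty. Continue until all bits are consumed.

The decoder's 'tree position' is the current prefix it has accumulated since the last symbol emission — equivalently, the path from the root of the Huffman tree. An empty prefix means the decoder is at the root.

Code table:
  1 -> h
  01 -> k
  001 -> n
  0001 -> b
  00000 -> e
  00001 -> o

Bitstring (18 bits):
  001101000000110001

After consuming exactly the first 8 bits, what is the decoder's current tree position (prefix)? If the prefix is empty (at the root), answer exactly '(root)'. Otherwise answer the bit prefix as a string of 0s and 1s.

Answer: 00

Derivation:
Bit 0: prefix='0' (no match yet)
Bit 1: prefix='00' (no match yet)
Bit 2: prefix='001' -> emit 'n', reset
Bit 3: prefix='1' -> emit 'h', reset
Bit 4: prefix='0' (no match yet)
Bit 5: prefix='01' -> emit 'k', reset
Bit 6: prefix='0' (no match yet)
Bit 7: prefix='00' (no match yet)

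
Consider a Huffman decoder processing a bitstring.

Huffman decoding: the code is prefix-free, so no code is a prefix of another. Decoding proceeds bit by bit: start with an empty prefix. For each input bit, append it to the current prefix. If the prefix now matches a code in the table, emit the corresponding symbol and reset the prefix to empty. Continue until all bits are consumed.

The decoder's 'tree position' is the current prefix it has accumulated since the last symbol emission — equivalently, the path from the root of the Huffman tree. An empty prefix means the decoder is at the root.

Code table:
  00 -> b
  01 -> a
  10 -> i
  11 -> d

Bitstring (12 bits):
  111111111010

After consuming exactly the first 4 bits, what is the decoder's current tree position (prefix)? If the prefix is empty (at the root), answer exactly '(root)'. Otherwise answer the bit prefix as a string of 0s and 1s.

Answer: (root)

Derivation:
Bit 0: prefix='1' (no match yet)
Bit 1: prefix='11' -> emit 'd', reset
Bit 2: prefix='1' (no match yet)
Bit 3: prefix='11' -> emit 'd', reset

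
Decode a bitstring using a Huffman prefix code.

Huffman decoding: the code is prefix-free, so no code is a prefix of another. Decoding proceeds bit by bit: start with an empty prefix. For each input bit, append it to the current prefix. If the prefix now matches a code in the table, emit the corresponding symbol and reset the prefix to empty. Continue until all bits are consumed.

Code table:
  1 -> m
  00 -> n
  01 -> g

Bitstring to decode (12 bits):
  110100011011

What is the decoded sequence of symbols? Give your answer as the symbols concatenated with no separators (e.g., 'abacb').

Answer: mmgngmgm

Derivation:
Bit 0: prefix='1' -> emit 'm', reset
Bit 1: prefix='1' -> emit 'm', reset
Bit 2: prefix='0' (no match yet)
Bit 3: prefix='01' -> emit 'g', reset
Bit 4: prefix='0' (no match yet)
Bit 5: prefix='00' -> emit 'n', reset
Bit 6: prefix='0' (no match yet)
Bit 7: prefix='01' -> emit 'g', reset
Bit 8: prefix='1' -> emit 'm', reset
Bit 9: prefix='0' (no match yet)
Bit 10: prefix='01' -> emit 'g', reset
Bit 11: prefix='1' -> emit 'm', reset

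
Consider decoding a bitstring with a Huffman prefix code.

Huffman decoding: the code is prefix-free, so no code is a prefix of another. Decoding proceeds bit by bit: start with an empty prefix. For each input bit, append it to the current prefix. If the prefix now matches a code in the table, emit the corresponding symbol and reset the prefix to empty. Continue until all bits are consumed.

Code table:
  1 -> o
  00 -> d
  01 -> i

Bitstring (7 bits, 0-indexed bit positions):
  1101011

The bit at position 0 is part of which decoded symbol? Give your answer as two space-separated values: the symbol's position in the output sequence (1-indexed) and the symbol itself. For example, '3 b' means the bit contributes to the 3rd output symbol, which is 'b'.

Bit 0: prefix='1' -> emit 'o', reset
Bit 1: prefix='1' -> emit 'o', reset
Bit 2: prefix='0' (no match yet)
Bit 3: prefix='01' -> emit 'i', reset
Bit 4: prefix='0' (no match yet)

Answer: 1 o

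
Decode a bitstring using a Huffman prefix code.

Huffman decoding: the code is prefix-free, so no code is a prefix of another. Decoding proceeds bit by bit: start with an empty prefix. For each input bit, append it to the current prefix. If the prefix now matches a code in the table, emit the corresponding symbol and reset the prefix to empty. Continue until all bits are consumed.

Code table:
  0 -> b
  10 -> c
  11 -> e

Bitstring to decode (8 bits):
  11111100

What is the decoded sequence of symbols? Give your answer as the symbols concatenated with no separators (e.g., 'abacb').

Bit 0: prefix='1' (no match yet)
Bit 1: prefix='11' -> emit 'e', reset
Bit 2: prefix='1' (no match yet)
Bit 3: prefix='11' -> emit 'e', reset
Bit 4: prefix='1' (no match yet)
Bit 5: prefix='11' -> emit 'e', reset
Bit 6: prefix='0' -> emit 'b', reset
Bit 7: prefix='0' -> emit 'b', reset

Answer: eeebb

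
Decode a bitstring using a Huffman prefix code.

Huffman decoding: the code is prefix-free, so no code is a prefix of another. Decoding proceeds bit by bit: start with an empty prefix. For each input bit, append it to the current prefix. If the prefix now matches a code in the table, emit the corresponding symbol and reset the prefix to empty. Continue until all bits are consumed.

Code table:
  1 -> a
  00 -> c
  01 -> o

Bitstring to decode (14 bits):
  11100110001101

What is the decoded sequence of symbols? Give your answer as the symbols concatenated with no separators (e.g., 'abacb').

Bit 0: prefix='1' -> emit 'a', reset
Bit 1: prefix='1' -> emit 'a', reset
Bit 2: prefix='1' -> emit 'a', reset
Bit 3: prefix='0' (no match yet)
Bit 4: prefix='00' -> emit 'c', reset
Bit 5: prefix='1' -> emit 'a', reset
Bit 6: prefix='1' -> emit 'a', reset
Bit 7: prefix='0' (no match yet)
Bit 8: prefix='00' -> emit 'c', reset
Bit 9: prefix='0' (no match yet)
Bit 10: prefix='01' -> emit 'o', reset
Bit 11: prefix='1' -> emit 'a', reset
Bit 12: prefix='0' (no match yet)
Bit 13: prefix='01' -> emit 'o', reset

Answer: aaacaacoao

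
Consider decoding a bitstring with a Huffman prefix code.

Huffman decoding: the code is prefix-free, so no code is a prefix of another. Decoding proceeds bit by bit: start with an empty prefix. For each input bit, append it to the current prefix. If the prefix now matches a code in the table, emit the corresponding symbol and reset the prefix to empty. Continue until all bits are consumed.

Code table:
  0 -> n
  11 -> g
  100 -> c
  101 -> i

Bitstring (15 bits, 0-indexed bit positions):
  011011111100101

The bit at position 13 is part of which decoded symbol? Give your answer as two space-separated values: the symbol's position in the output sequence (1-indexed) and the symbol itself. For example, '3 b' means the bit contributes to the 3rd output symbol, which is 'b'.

Answer: 9 i

Derivation:
Bit 0: prefix='0' -> emit 'n', reset
Bit 1: prefix='1' (no match yet)
Bit 2: prefix='11' -> emit 'g', reset
Bit 3: prefix='0' -> emit 'n', reset
Bit 4: prefix='1' (no match yet)
Bit 5: prefix='11' -> emit 'g', reset
Bit 6: prefix='1' (no match yet)
Bit 7: prefix='11' -> emit 'g', reset
Bit 8: prefix='1' (no match yet)
Bit 9: prefix='11' -> emit 'g', reset
Bit 10: prefix='0' -> emit 'n', reset
Bit 11: prefix='0' -> emit 'n', reset
Bit 12: prefix='1' (no match yet)
Bit 13: prefix='10' (no match yet)
Bit 14: prefix='101' -> emit 'i', reset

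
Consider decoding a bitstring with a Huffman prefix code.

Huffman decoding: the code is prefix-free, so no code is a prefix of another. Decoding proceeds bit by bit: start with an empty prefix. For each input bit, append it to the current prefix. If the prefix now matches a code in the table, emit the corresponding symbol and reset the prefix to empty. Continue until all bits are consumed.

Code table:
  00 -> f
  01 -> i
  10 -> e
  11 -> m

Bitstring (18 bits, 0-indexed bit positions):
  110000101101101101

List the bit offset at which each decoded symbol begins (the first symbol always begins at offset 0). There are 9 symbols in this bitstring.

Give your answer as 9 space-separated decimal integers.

Bit 0: prefix='1' (no match yet)
Bit 1: prefix='11' -> emit 'm', reset
Bit 2: prefix='0' (no match yet)
Bit 3: prefix='00' -> emit 'f', reset
Bit 4: prefix='0' (no match yet)
Bit 5: prefix='00' -> emit 'f', reset
Bit 6: prefix='1' (no match yet)
Bit 7: prefix='10' -> emit 'e', reset
Bit 8: prefix='1' (no match yet)
Bit 9: prefix='11' -> emit 'm', reset
Bit 10: prefix='0' (no match yet)
Bit 11: prefix='01' -> emit 'i', reset
Bit 12: prefix='1' (no match yet)
Bit 13: prefix='10' -> emit 'e', reset
Bit 14: prefix='1' (no match yet)
Bit 15: prefix='11' -> emit 'm', reset
Bit 16: prefix='0' (no match yet)
Bit 17: prefix='01' -> emit 'i', reset

Answer: 0 2 4 6 8 10 12 14 16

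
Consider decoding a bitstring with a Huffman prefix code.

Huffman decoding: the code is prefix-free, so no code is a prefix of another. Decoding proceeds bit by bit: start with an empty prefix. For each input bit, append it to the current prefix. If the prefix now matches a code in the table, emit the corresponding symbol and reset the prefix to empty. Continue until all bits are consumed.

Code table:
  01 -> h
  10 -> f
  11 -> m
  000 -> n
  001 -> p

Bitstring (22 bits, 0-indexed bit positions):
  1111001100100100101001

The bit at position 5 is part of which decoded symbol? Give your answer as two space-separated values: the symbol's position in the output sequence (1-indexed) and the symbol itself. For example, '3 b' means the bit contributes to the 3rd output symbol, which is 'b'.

Bit 0: prefix='1' (no match yet)
Bit 1: prefix='11' -> emit 'm', reset
Bit 2: prefix='1' (no match yet)
Bit 3: prefix='11' -> emit 'm', reset
Bit 4: prefix='0' (no match yet)
Bit 5: prefix='00' (no match yet)
Bit 6: prefix='001' -> emit 'p', reset
Bit 7: prefix='1' (no match yet)
Bit 8: prefix='10' -> emit 'f', reset
Bit 9: prefix='0' (no match yet)

Answer: 3 p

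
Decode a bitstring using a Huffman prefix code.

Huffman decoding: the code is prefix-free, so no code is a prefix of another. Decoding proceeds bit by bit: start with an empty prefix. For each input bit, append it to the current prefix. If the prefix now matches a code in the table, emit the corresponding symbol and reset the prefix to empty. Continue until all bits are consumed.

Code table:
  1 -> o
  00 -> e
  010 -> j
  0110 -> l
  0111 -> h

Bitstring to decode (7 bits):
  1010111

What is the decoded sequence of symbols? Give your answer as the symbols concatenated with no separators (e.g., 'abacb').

Answer: ojooo

Derivation:
Bit 0: prefix='1' -> emit 'o', reset
Bit 1: prefix='0' (no match yet)
Bit 2: prefix='01' (no match yet)
Bit 3: prefix='010' -> emit 'j', reset
Bit 4: prefix='1' -> emit 'o', reset
Bit 5: prefix='1' -> emit 'o', reset
Bit 6: prefix='1' -> emit 'o', reset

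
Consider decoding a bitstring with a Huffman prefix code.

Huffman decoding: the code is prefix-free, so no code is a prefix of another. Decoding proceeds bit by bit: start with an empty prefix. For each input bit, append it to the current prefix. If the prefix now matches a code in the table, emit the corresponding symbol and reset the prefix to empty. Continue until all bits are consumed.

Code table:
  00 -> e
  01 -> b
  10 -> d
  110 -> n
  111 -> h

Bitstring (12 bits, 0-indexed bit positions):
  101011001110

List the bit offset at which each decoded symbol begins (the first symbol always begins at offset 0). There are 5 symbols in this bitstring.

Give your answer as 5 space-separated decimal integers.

Bit 0: prefix='1' (no match yet)
Bit 1: prefix='10' -> emit 'd', reset
Bit 2: prefix='1' (no match yet)
Bit 3: prefix='10' -> emit 'd', reset
Bit 4: prefix='1' (no match yet)
Bit 5: prefix='11' (no match yet)
Bit 6: prefix='110' -> emit 'n', reset
Bit 7: prefix='0' (no match yet)
Bit 8: prefix='01' -> emit 'b', reset
Bit 9: prefix='1' (no match yet)
Bit 10: prefix='11' (no match yet)
Bit 11: prefix='110' -> emit 'n', reset

Answer: 0 2 4 7 9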